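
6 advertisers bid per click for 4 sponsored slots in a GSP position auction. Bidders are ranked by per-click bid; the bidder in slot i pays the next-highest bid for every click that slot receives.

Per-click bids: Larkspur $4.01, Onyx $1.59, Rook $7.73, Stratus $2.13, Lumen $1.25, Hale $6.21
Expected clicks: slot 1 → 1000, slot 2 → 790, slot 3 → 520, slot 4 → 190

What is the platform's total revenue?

Total revenue: $10787.60

Ranked by bid: $7.73 (Rook) > $6.21 (Hale) > $4.01 (Larkspur) > $2.13 (Stratus) > $1.59 (Onyx) > …
Slot 1: Rook pays $6.21 × 1000 = $6210.00
Slot 2: Hale pays $4.01 × 790 = $3167.90
Slot 3: Larkspur pays $2.13 × 520 = $1107.60
Slot 4: Stratus pays $1.59 × 190 = $302.10
Total = $10787.60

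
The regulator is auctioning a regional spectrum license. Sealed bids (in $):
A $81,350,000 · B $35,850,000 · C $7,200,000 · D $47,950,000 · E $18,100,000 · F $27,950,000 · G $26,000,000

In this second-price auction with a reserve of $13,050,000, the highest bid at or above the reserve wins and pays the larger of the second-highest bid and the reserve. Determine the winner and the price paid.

Bids in order: 81,350,000 (A) > 47,950,000 (D) > 35,850,000 (B) > 27,950,000 (F) > 26,000,000 (G) > 18,100,000 (E) > …
A has the top bid at or above the reserve ($81,350,000).
max(second-highest $47,950,000, reserve $13,050,000) = $47,950,000; the reserve does not bind.

A pays $47,950,000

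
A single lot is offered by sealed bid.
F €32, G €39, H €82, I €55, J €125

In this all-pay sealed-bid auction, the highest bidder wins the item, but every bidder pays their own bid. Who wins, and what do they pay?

Bids in order: 125 (J) > 82 (H) > 55 (I) > 39 (G) > 32 (F)
J wins with the top bid; all bids are sunk regardless.

J pays €125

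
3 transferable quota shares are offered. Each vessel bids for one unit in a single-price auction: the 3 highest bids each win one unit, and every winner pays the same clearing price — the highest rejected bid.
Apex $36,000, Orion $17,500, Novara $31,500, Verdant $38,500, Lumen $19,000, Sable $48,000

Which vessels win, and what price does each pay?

Ordering the bids: 48,000 (Sable), 38,500 (Verdant), 36,000 (Apex), 31,500 (Novara), 19,000 (Lumen), …
Winners (3 units): Sable, Verdant, Apex.
First losing bid is Novara's $31,500, which sets the uniform price.

Sable, Verdant, Apex; each pays $31,500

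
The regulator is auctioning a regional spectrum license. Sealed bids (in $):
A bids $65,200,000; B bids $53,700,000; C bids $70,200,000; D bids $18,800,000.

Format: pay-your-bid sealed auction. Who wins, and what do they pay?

C pays $70,200,000

Rule: the highest bidder wins and pays their own bid.
Bids in order: 70,200,000 (C) > 65,200,000 (A) > 53,700,000 (B) > 18,800,000 (D)
C is highest → pays own bid, $70,200,000.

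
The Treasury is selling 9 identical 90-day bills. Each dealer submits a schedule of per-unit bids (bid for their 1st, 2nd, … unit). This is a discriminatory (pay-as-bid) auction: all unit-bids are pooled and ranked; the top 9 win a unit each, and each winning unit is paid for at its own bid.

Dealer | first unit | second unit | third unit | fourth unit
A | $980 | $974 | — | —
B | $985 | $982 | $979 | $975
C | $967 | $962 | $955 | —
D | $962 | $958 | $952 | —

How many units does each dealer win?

A 2, B 4, C 2, D 1

All unit-bids, highest first — top 9: 985 (B-1), 982 (B-2), 980 (A-1), 979 (B-3), 975 (B-4), 974 (A-2), 967 (C-1), 962 (C-2), 962 (D-1)
Next rejected bid: $958 (not a price — pay-as-bid).
Allocation: A 2, B 4, C 2, D 1.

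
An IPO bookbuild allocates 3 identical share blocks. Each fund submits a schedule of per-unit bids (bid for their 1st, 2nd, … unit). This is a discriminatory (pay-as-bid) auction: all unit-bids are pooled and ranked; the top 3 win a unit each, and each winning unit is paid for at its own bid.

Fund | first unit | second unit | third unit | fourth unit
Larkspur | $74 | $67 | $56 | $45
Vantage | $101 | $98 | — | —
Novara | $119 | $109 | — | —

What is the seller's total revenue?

Pooled unit-bids ranked (top 3): 119 (Novara-1), 109 (Novara-2), 101 (Vantage-1)
Next rejected bid: $98 (not a price — pay-as-bid).
Each winning unit pays its own bid.
Revenue = 119 + 109 + 101 = $329.

Total revenue: $329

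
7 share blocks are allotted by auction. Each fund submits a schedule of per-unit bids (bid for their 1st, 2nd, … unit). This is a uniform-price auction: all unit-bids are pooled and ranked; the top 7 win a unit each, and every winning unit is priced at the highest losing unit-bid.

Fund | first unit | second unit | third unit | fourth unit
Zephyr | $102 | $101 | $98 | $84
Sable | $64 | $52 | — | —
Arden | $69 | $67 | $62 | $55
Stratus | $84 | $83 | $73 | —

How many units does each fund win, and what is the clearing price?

Stratus 3, Zephyr 4; clearing price $69

Merging the schedules and taking the best 7: 102 (Zephyr-1), 101 (Zephyr-2), 98 (Zephyr-3), 84 (Zephyr-4), 84 (Stratus-1), 83 (Stratus-2), 73 (Stratus-3)
First bid not allocated: $69.
Allocation: Stratus 3, Zephyr 4.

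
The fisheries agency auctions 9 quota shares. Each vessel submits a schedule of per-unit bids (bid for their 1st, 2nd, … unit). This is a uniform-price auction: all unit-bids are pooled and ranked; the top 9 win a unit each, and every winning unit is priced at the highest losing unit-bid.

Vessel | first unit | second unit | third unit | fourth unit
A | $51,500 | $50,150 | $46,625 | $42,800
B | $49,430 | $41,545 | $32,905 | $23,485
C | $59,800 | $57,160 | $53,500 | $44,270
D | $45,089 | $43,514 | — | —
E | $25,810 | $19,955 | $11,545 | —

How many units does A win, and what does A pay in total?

A: 3 units, pays $130,542

Pooled unit-bids ranked (top 9): 59,800 (C-1), 57,160 (C-2), 53,500 (C-3), 51,500 (A-1), 50,150 (A-2), 49,430 (B-1), 46,625 (A-3), 45,089 (D-1), 44,270 (C-4)
Highest rejected unit-bid = $43,514.
A wins 3 unit(s) at $43,514 each.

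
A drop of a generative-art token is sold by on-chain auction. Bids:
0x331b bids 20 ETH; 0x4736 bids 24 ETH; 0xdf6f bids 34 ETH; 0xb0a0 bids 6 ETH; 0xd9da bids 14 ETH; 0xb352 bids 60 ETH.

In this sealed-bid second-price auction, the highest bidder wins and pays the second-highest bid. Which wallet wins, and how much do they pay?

Bids ranked: 60 (0xb352) > 34 (0xdf6f) > 24 (0x4736) > 20 (0x331b) > 14 (0xd9da) > 6 (0xb0a0)
0xb352 wins with the highest bid; price is set by the runner-up at 34 ETH.

0xb352 pays 34 ETH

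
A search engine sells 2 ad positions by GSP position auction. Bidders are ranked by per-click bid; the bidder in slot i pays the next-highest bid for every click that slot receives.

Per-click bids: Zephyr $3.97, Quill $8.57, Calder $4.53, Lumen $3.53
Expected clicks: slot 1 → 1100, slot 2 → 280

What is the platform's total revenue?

Per-click bids in order: $8.57 (Quill) > $4.53 (Calder) > $3.97 (Zephyr) > …
Slot 1: Quill pays $4.53 × 1100 = $4983.00
Slot 2: Calder pays $3.97 × 280 = $1111.60
Total = $6094.60

Total revenue: $6094.60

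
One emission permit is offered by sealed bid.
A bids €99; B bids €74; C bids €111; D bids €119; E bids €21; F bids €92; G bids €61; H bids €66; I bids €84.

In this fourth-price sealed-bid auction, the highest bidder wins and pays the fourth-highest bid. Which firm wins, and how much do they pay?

D pays €92

Fourth-price sealed-bid auction: the highest bidder wins and pays the fourth-highest bid.
Sorting bids: 119 (D) > 111 (C) > 99 (A) > 92 (F) > 84 (I) > 74 (B) > …
D is highest; pays the fourth-highest bid, €92.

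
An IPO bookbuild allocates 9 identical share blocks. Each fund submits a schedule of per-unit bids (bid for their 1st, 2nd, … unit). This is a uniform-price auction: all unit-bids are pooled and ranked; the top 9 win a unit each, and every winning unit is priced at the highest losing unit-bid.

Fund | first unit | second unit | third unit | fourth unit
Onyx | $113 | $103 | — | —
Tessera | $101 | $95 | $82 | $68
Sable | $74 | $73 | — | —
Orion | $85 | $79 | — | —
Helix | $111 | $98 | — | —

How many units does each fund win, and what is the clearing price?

Helix 2, Onyx 2, Orion 2, Tessera 3; clearing price $74

Pooled unit-bids ranked (top 9): 113 (Onyx-1), 111 (Helix-1), 103 (Onyx-2), 101 (Tessera-1), 98 (Helix-2), 95 (Tessera-2), 85 (Orion-1), 82 (Tessera-3), 79 (Orion-2)
First bid not allocated: $74.
Allocation: Helix 2, Onyx 2, Orion 2, Tessera 3.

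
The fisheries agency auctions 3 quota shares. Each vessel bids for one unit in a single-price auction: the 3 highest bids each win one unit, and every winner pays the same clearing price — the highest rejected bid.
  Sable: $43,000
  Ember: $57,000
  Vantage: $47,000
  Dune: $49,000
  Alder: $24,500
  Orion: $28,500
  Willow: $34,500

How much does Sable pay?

Sable pays $0

Ordering the bids: 57,000 (Ember), 49,000 (Dune), 47,000 (Vantage), 43,000 (Sable), 34,500 (Willow), …
Winners (3 units): Ember, Dune, Vantage.
First losing bid is Sable's $43,000, which sets the uniform price.
Sable does not win → pays $0.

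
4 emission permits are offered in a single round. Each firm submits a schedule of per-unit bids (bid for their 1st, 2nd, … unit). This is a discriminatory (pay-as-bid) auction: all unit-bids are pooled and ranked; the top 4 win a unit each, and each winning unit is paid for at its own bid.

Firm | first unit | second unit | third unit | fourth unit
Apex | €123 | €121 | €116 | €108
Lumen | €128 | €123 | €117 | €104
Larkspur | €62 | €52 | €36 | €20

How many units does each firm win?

All unit-bids, highest first — top 4: 128 (Lumen-1), 123 (Apex-1), 123 (Lumen-2), 121 (Apex-2)
Next rejected bid: €117 (not a price — pay-as-bid).
Allocation: Apex 2, Lumen 2.

Apex 2, Lumen 2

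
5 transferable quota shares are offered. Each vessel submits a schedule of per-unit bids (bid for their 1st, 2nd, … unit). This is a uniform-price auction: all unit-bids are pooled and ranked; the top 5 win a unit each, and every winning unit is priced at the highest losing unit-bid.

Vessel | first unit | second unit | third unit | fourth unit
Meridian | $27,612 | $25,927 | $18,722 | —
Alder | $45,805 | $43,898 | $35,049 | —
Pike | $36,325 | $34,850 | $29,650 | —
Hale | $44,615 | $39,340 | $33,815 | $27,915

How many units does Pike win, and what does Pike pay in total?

All unit-bids, highest first — top 5: 45,805 (Alder-1), 44,615 (Hale-1), 43,898 (Alder-2), 39,340 (Hale-2), 36,325 (Pike-1)
First bid not allocated: $35,049.
Pike wins 1 unit(s) at $35,049 each.

Pike: 1 unit, pays $35,049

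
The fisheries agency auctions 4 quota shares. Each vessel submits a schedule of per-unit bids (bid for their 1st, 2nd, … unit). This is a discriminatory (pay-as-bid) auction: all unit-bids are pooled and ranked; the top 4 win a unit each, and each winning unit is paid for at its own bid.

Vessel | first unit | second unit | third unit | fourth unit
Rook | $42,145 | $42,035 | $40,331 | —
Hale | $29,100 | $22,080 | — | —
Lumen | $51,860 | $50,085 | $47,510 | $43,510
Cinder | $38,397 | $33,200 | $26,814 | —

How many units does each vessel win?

All unit-bids, highest first — top 4: 51,860 (Lumen-1), 50,085 (Lumen-2), 47,510 (Lumen-3), 43,510 (Lumen-4)
Next rejected bid: $42,145 (not a price — pay-as-bid).
Allocation: Lumen 4.

Lumen 4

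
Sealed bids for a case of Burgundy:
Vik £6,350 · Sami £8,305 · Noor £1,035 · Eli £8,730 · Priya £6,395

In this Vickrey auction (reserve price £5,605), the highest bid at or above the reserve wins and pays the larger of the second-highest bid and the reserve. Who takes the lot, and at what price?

Eli pays £8,305

Bids ranked: 8,730 (Eli) > 8,305 (Sami) > 6,395 (Priya) > 6,350 (Vik) > 1,035 (Noor)
Eli has the top bid at or above the reserve (£8,730).
max(second-highest £8,305, reserve £5,605) = £8,305; the reserve does not bind.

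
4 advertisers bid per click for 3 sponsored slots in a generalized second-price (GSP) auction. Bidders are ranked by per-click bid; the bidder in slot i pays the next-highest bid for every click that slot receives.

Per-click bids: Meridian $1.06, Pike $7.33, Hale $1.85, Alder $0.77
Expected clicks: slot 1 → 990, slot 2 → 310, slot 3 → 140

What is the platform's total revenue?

Total revenue: $2267.90

Ranked by bid: $7.33 (Pike) > $1.85 (Hale) > $1.06 (Meridian) > $0.77 (Alder)
Slot 1: Pike pays $1.85 × 990 = $1831.50
Slot 2: Hale pays $1.06 × 310 = $328.60
Slot 3: Meridian pays $0.77 × 140 = $107.80
Total = $2267.90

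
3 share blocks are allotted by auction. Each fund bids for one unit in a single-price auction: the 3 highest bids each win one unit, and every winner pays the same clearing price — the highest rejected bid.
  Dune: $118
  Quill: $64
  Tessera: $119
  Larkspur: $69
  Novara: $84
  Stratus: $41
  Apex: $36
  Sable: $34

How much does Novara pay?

Novara pays $69

Ordering the bids: 119 (Tessera), 118 (Dune), 84 (Novara), 69 (Larkspur), 64 (Quill), …
The 3 highest are Tessera, Dune, Novara.
Highest unsuccessful bid: $69 → clearing price.
Novara wins → pays $69.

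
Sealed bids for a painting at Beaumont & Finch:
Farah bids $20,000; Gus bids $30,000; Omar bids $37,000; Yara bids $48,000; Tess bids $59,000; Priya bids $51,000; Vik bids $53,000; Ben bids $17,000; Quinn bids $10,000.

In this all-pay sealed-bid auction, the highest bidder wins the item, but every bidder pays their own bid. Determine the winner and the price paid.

Bids in order: 59,000 (Tess) > 53,000 (Vik) > 51,000 (Priya) > 48,000 (Yara) > 37,000 (Omar) > 30,000 (Gus) > …
Tess wins with the top bid; all bids are sunk regardless.

Tess pays $59,000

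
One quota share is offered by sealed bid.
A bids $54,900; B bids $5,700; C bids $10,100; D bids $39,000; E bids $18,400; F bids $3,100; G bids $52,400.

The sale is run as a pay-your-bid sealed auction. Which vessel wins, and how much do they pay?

Sorting bids: 54,900 (A) > 52,400 (G) > 39,000 (D) > 18,400 (E) > 10,100 (C) > 5,700 (B) > …
A has the highest bid and pays exactly that: $54,900.

A pays $54,900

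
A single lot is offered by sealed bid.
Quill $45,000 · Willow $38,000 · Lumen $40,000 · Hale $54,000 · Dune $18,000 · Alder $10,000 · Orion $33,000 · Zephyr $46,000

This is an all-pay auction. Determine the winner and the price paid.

All-pay auction: the highest bidder wins the item, but every bidder pays their own bid.
Bids in order: 54,000 (Hale) > 46,000 (Zephyr) > 45,000 (Quill) > 40,000 (Lumen) > 38,000 (Willow) > 33,000 (Orion) > …
Hale is highest and takes the item; every bidder forfeits their bid.

Hale pays $54,000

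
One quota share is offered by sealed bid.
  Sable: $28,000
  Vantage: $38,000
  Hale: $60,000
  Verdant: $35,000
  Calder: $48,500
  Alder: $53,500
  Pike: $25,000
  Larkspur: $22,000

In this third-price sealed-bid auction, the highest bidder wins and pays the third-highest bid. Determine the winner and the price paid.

Bids ranked: 60,000 (Hale) > 53,500 (Alder) > 48,500 (Calder) > 38,000 (Vantage) > 35,000 (Verdant) > 28,000 (Sable) > …
Hale is highest; pays the third-highest bid, $48,500.

Hale pays $48,500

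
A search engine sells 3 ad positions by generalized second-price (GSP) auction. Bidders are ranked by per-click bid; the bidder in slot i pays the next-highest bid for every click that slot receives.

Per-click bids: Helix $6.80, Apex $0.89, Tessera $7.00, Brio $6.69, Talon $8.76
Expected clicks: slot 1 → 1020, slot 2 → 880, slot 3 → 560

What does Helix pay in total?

Helix pays $3746.40

Ranked by bid: $8.76 (Talon) > $7.00 (Tessera) > $6.80 (Helix) > $6.69 (Brio) > …
Helix holds slot 3 → pays next bid $6.69 × 560 clicks = $3746.40.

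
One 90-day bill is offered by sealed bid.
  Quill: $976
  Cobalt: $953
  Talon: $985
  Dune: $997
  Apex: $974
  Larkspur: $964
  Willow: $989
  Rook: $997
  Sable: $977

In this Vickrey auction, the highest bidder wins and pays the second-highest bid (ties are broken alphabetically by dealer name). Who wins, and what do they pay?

Vickrey auction: the highest bidder wins and pays the second-highest bid.
Bids ranked: 997 (Dune) > 997 (Rook) > 989 (Willow) > 985 (Talon) > 977 (Sable) > 976 (Quill) > …
Tie at $997 → Dune wins by tie-break.
Dune is highest; pays the second-highest bid, $997.

Dune pays $997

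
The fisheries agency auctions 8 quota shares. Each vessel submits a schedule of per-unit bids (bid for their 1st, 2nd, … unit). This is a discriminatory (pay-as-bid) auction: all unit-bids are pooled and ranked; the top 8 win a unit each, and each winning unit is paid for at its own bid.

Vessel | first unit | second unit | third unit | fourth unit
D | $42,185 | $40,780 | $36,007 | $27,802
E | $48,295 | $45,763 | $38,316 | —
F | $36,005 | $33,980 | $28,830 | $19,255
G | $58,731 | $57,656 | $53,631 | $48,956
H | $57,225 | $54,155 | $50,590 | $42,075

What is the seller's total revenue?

Total revenue: $429,239

Pooled unit-bids ranked (top 8): 58,731 (G-1), 57,656 (G-2), 57,225 (H-1), 54,155 (H-2), 53,631 (G-3), 50,590 (H-3), 48,956 (G-4), 48,295 (E-1)
Next rejected bid: $45,763 (not a price — pay-as-bid).
Each winning unit pays its own bid.
Revenue = 58,731 + 57,656 + 57,225 + 54,155 + 53,631 + 50,590 + 48,956 + 48,295 = $429,239.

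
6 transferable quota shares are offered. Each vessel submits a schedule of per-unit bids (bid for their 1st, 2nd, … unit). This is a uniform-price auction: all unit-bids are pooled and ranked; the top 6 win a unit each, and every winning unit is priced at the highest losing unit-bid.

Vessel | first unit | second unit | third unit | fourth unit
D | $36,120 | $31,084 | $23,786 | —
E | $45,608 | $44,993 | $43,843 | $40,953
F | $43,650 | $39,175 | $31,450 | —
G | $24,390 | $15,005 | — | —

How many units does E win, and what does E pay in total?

Pooled unit-bids ranked (top 6): 45,608 (E-1), 44,993 (E-2), 43,843 (E-3), 43,650 (F-1), 40,953 (E-4), 39,175 (F-2)
Highest rejected unit-bid = $36,120.
E wins 4 unit(s) at $36,120 each.

E: 4 units, pays $144,480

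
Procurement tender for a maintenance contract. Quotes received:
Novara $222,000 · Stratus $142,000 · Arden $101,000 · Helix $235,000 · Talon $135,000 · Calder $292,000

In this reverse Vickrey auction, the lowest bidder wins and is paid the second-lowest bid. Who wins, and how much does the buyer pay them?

Arden is paid $135,000

Bids ranked: 101,000 (Arden) < 135,000 (Talon) < 142,000 (Stratus) < 222,000 (Novara) < 235,000 (Helix) < 292,000 (Calder)
Arden is lowest; is paid the second-lowest bid, $135,000.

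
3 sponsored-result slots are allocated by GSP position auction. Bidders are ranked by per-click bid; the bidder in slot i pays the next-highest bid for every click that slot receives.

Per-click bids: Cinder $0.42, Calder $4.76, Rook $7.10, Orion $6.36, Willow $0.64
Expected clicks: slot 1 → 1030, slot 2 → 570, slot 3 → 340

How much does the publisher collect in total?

Sorting advertisers: $7.10 (Rook) > $6.36 (Orion) > $4.76 (Calder) > $0.64 (Willow) > …
Slot 1: Rook pays $6.36 × 1030 = $6550.80
Slot 2: Orion pays $4.76 × 570 = $2713.20
Slot 3: Calder pays $0.64 × 340 = $217.60
Total = $9481.60

Total revenue: $9481.60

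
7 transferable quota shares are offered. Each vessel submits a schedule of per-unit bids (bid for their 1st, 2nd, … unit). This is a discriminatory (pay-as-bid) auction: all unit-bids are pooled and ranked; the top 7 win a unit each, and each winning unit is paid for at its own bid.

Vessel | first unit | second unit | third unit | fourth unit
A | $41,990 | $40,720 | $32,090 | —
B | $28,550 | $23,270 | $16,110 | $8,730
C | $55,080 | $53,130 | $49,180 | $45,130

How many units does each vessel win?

A 3, C 4

All unit-bids, highest first — top 7: 55,080 (C-1), 53,130 (C-2), 49,180 (C-3), 45,130 (C-4), 41,990 (A-1), 40,720 (A-2), 32,090 (A-3)
Next rejected bid: $28,550 (not a price — pay-as-bid).
Allocation: A 3, C 4.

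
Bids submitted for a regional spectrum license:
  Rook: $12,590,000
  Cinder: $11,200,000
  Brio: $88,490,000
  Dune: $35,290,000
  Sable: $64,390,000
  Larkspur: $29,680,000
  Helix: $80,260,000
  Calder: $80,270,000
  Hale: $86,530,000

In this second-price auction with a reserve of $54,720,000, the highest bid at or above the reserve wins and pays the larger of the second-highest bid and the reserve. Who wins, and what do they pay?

Brio pays $86,530,000

Bids ranked: 88,490,000 (Brio) > 86,530,000 (Hale) > 80,270,000 (Calder) > 80,260,000 (Helix) > 64,390,000 (Sable) > 35,290,000 (Dune) > …
Highest eligible bid: Brio at $88,490,000.
Second-highest bid $86,530,000 exceeds the reserve $54,720,000 → payment $86,530,000.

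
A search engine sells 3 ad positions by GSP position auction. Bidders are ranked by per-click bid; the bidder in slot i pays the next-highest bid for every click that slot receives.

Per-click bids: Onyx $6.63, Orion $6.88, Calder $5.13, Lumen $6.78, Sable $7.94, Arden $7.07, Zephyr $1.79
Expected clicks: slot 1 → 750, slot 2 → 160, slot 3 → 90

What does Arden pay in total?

Arden pays $1100.80

Sorting advertisers: $7.94 (Sable) > $7.07 (Arden) > $6.88 (Orion) > $6.78 (Lumen) > …
Arden holds slot 2 → pays next bid $6.88 × 160 clicks = $1100.80.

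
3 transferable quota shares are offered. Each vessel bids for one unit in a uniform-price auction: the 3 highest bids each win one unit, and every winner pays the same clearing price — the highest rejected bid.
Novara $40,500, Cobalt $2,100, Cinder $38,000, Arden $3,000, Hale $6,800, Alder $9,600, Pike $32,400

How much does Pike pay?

Pike pays $9,600

Ordering the bids: 40,500 (Novara), 38,000 (Cinder), 32,400 (Pike), 9,600 (Alder), 6,800 (Hale), …
Winners (3 units): Novara, Cinder, Pike.
First losing bid is Alder's $9,600, which sets the uniform price.
Pike wins → pays $9,600.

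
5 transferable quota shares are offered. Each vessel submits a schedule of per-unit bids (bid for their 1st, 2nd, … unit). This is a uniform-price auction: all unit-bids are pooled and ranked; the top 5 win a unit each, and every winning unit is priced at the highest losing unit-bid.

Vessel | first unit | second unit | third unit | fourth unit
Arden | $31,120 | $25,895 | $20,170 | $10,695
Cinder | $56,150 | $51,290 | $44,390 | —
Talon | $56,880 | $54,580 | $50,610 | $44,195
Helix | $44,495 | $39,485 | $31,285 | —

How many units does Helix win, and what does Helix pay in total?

Helix: 0 units, pays $0

Pooled unit-bids ranked (top 5): 56,880 (Talon-1), 56,150 (Cinder-1), 54,580 (Talon-2), 51,290 (Cinder-2), 50,610 (Talon-3)
First bid not allocated: $44,495.
Helix wins 0 unit(s) at $44,495 each.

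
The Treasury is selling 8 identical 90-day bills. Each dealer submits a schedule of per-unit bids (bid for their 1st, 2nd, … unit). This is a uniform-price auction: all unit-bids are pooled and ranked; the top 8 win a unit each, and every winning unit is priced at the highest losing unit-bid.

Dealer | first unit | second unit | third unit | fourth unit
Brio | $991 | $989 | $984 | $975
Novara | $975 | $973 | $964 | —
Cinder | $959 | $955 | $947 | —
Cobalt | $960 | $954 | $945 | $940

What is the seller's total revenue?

Pooled unit-bids ranked (top 8): 991 (Brio-1), 989 (Brio-2), 984 (Brio-3), 975 (Brio-4), 975 (Novara-1), 973 (Novara-2), 964 (Novara-3), 960 (Cobalt-1)
The (k+1)-th unit-bid is $959.
Allocation: Brio 4, Cobalt 1, Novara 3. Every unit priced at $959.
Revenue = 8 × 959 = $7,672.

Total revenue: $7,672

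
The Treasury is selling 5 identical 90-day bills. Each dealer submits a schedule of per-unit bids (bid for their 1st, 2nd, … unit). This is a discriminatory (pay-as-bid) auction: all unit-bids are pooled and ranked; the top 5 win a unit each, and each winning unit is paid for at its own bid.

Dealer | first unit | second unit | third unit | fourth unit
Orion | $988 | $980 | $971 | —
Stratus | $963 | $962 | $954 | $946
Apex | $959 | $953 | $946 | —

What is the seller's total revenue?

Total revenue: $4,864

Pooled unit-bids ranked (top 5): 988 (Orion-1), 980 (Orion-2), 971 (Orion-3), 963 (Stratus-1), 962 (Stratus-2)
Next rejected bid: $959 (not a price — pay-as-bid).
Each winning unit pays its own bid.
Revenue = 988 + 980 + 971 + 963 + 962 = $4,864.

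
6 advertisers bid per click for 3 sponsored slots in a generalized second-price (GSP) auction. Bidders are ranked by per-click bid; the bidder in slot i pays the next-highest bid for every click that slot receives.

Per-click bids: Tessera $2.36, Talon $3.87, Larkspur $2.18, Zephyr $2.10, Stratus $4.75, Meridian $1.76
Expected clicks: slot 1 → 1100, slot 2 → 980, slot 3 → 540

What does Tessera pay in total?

Per-click bids in order: $4.75 (Stratus) > $3.87 (Talon) > $2.36 (Tessera) > $2.18 (Larkspur) > …
Tessera holds slot 3 → pays next bid $2.18 × 540 clicks = $1177.20.

Tessera pays $1177.20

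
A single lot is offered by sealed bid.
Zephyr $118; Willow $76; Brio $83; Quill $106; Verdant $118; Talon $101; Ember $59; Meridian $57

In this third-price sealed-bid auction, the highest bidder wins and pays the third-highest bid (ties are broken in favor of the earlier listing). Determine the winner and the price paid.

Zephyr pays $106

Rule: the highest bidder wins and pays the third-highest bid.
Bids ranked: 118 (Zephyr) > 118 (Verdant) > 106 (Quill) > 101 (Talon) > 83 (Brio) > 76 (Willow) > …
Tie at $118 → Zephyr wins by tie-break.
Zephyr is highest; pays the third-highest bid, $106.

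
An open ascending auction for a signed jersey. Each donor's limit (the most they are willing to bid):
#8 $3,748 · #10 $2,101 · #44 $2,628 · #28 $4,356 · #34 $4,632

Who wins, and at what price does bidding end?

#34 wins at $4,356

Open ascending-bid auction: the price rises until one bidder remains; the winner pays the price at which the last rival dropped out.
Sorting limits: 4,632 (#34) > 4,356 (#28) > 3,748 (#8) > 2,628 (#44) > 2,101 (#10)
Bidding ends when #28 exits at $4,356; #34 takes it.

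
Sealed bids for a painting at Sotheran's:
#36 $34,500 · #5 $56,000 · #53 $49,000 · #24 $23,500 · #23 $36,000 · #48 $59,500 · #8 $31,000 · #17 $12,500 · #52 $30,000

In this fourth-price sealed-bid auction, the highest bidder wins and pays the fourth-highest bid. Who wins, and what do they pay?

Bids in order: 59,500 (#48) > 56,000 (#5) > 49,000 (#53) > 36,000 (#23) > 34,500 (#36) > 31,000 (#8) > …
#48 wins; payment is bid #4 in the ranking = $36,000.

#48 pays $36,000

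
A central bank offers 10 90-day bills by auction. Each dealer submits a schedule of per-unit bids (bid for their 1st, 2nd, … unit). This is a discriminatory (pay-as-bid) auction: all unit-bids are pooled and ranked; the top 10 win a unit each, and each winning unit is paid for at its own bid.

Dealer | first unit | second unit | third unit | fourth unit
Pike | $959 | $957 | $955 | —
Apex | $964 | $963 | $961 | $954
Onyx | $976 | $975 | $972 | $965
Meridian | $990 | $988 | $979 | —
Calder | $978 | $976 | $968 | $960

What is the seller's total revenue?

Merging the schedules and taking the best 10: 990 (Meridian-1), 988 (Meridian-2), 979 (Meridian-3), 978 (Calder-1), 976 (Onyx-1), 976 (Calder-2), 975 (Onyx-2), 972 (Onyx-3), 968 (Calder-3), 965 (Onyx-4)
Next rejected bid: $964 (not a price — pay-as-bid).
Each winning unit pays its own bid.
Revenue = 990 + 988 + 979 + 978 + 976 + 976 + 975 + 972 + 968 + 965 = $9,767.

Total revenue: $9,767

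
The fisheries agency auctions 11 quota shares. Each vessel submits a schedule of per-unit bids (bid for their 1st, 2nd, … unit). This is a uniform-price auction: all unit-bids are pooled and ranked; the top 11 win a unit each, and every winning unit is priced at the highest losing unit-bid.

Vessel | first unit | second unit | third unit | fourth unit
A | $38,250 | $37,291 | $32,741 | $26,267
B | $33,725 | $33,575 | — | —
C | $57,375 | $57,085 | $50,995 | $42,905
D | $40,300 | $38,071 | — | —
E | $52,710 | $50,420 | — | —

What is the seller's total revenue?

All unit-bids, highest first — top 11: 57,375 (C-1), 57,085 (C-2), 52,710 (E-1), 50,995 (C-3), 50,420 (E-2), 42,905 (C-4), 40,300 (D-1), 38,250 (A-1), 38,071 (D-2), 37,291 (A-2), 33,725 (B-1)
The (k+1)-th unit-bid is $33,575.
Allocation: A 2, B 1, C 4, D 2, E 2. Every unit priced at $33,575.
Revenue = 11 × 33,575 = $369,325.

Total revenue: $369,325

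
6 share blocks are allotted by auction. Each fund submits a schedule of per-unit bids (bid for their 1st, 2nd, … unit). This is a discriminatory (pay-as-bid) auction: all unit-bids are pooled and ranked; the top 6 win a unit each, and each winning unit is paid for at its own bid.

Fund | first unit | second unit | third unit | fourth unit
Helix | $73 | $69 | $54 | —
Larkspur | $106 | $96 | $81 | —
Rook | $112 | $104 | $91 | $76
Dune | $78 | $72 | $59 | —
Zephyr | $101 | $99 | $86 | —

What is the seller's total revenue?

Total revenue: $618

Merging the schedules and taking the best 6: 112 (Rook-1), 106 (Larkspur-1), 104 (Rook-2), 101 (Zephyr-1), 99 (Zephyr-2), 96 (Larkspur-2)
Next rejected bid: $91 (not a price — pay-as-bid).
Each winning unit pays its own bid.
Revenue = 112 + 106 + 104 + 101 + 99 + 96 = $618.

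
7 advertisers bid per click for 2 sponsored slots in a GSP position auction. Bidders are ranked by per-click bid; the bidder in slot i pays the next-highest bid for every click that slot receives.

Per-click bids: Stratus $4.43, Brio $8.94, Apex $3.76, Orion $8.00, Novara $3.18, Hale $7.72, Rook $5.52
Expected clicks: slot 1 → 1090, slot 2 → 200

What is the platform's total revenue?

Sorting advertisers: $8.94 (Brio) > $8.00 (Orion) > $7.72 (Hale) > …
Slot 1: Brio pays $8.00 × 1090 = $8720.00
Slot 2: Orion pays $7.72 × 200 = $1544.00
Total = $10264.00

Total revenue: $10264.00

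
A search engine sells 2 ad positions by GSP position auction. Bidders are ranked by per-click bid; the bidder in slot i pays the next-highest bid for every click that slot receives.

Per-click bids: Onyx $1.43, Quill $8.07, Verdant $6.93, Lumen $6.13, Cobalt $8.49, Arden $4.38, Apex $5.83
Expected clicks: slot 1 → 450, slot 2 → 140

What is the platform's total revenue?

Total revenue: $4601.70

Sorting advertisers: $8.49 (Cobalt) > $8.07 (Quill) > $6.93 (Verdant) > …
Slot 1: Cobalt pays $8.07 × 450 = $3631.50
Slot 2: Quill pays $6.93 × 140 = $970.20
Total = $4601.70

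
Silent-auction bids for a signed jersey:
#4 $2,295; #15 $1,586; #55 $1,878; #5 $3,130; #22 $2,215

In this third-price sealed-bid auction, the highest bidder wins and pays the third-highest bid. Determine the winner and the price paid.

Sorting bids: 3,130 (#5) > 2,295 (#4) > 2,215 (#22) > 1,878 (#55) > 1,586 (#15)
#5 is highest; pays the third-highest bid, $2,215.

#5 pays $2,215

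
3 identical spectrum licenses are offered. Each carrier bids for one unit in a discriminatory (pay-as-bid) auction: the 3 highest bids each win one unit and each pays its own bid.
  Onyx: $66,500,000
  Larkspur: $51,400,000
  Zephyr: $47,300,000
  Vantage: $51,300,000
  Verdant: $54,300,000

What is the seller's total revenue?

Total revenue: $172,200,000

Ordering the bids: 66,500,000 (Onyx), 54,300,000 (Verdant), 51,400,000 (Larkspur), 51,300,000 (Vantage), 47,300,000 (Zephyr)
Winners (3 units): Onyx, Verdant, Larkspur.
Total revenue = 66,500,000 + 54,300,000 + 51,400,000 = $172,200,000.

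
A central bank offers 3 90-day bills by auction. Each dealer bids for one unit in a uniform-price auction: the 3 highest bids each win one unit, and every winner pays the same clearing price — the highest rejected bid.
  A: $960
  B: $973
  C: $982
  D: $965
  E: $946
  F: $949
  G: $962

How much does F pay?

Bids ranked high→low: 982 (C), 973 (B), 965 (D), 962 (G), 960 (A), …
The 3 highest are C, B, D.
Clearing price = highest rejected bid = $962.
F does not win → pays $0.

F pays $0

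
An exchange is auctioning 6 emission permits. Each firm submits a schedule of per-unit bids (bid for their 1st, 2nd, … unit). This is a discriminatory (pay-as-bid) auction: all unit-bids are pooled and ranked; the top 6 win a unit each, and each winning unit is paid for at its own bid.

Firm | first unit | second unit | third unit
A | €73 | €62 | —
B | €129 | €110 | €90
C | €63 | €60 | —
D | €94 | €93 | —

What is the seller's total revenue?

Total revenue: €589

Pooled unit-bids ranked (top 6): 129 (B-1), 110 (B-2), 94 (D-1), 93 (D-2), 90 (B-3), 73 (A-1)
Next rejected bid: €63 (not a price — pay-as-bid).
Each winning unit pays its own bid.
Revenue = 129 + 110 + 94 + 93 + 90 + 73 = €589.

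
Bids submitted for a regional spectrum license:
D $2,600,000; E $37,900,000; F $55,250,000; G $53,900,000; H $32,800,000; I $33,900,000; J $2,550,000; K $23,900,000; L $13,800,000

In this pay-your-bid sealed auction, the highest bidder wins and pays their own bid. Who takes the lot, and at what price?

Bids ranked: 55,250,000 (F) > 53,900,000 (G) > 37,900,000 (E) > 33,900,000 (I) > 32,800,000 (H) > 23,900,000 (K) > …
F is highest → pays own bid, $55,250,000.

F pays $55,250,000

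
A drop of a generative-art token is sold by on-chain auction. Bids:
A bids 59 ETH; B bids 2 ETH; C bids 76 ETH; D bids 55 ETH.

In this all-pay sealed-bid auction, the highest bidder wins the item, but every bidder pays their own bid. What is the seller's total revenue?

Bids ranked: 76 (C) > 59 (A) > 55 (D) > 2 (B)
Every bidder forfeits their bid regardless of winning.
Revenue = 59 + 2 + 76 + 55 = 192 ETH.

Total revenue: 192 ETH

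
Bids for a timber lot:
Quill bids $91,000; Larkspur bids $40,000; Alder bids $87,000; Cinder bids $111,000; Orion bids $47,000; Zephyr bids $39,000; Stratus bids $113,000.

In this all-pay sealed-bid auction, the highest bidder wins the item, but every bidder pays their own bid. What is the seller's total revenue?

Total revenue: $528,000

All-pay sealed-bid auction: the highest bidder wins the item, but every bidder pays their own bid.
Bids in order: 113,000 (Stratus) > 111,000 (Cinder) > 91,000 (Quill) > 87,000 (Alder) > 47,000 (Orion) > 40,000 (Larkspur) > …
Stratus wins with the top bid; all bids are sunk regardless.
Every bidder forfeits their bid regardless of winning.
Revenue = 91,000 + 40,000 + 87,000 + 111,000 + 47,000 + 39,000 + 113,000 = $528,000.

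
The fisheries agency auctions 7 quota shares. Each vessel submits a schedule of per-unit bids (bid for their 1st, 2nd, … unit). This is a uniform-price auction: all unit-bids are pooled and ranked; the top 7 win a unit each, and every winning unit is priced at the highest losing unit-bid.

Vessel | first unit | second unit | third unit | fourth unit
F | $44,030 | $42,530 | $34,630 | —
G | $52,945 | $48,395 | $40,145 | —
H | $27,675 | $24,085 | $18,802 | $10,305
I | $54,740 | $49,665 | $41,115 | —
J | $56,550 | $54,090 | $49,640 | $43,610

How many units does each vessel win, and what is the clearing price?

Merging the schedules and taking the best 7: 56,550 (J-1), 54,740 (I-1), 54,090 (J-2), 52,945 (G-1), 49,665 (I-2), 49,640 (J-3), 48,395 (G-2)
First bid not allocated: $44,030.
Allocation: G 2, I 2, J 3.

G 2, I 2, J 3; clearing price $44,030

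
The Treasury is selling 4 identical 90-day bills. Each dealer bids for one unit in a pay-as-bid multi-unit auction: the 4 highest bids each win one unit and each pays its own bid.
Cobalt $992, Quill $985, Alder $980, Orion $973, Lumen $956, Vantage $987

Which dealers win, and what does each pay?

Sorting: 992 (Cobalt), 987 (Vantage), 985 (Quill), 980 (Alder), 973 (Orion), 956 (Lumen)
Top 4: Cobalt, Vantage, Quill, Alder.
Each winner pays its own bid: Cobalt $992, Vantage $987, Quill $985, Alder $980.

Cobalt $992, Vantage $987, Quill $985, Alder $980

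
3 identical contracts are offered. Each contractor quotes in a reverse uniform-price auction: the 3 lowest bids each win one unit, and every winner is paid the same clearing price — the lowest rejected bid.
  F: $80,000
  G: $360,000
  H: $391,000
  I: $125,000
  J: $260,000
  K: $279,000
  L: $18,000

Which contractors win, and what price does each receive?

L, F, I; each is paid $260,000

Bids ranked low→high: 18,000 (L), 80,000 (F), 125,000 (I), 260,000 (J), 279,000 (K), …
Winners (3 units): L, F, I.
Lowest unsuccessful bid: $260,000 → clearing price.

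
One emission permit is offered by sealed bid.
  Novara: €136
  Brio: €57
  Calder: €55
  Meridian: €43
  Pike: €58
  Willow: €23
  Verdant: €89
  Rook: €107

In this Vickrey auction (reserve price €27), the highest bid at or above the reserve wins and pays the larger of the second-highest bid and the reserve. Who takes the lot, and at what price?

Novara pays €107

Rule: the highest bid at or above the reserve wins and pays the larger of the second-highest bid and the reserve.
Bids in order: 136 (Novara) > 107 (Rook) > 89 (Verdant) > 58 (Pike) > 57 (Brio) > 55 (Calder) > …
Novara has the top bid at or above the reserve (€136).
Second-highest bid €107 exceeds the reserve €27 → payment €107.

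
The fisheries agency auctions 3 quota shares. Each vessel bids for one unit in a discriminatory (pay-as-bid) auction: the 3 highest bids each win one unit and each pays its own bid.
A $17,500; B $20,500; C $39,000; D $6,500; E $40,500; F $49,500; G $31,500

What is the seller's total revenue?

Total revenue: $129,000

Sorting: 49,500 (F), 40,500 (E), 39,000 (C), 31,500 (G), 20,500 (B), …
The 3 highest are F, E, C.
Total revenue = 49,500 + 40,500 + 39,000 = $129,000.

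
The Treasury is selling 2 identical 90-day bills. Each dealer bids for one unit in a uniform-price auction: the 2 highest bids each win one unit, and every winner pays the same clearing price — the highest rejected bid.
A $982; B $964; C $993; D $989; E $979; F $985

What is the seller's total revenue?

Ordering the bids: 993 (C), 989 (D), 985 (F), 982 (A), …
Top 2: C, D.
Clearing price = highest rejected bid = $985.
Total revenue = 2 × $985 = $1,970.

Total revenue: $1,970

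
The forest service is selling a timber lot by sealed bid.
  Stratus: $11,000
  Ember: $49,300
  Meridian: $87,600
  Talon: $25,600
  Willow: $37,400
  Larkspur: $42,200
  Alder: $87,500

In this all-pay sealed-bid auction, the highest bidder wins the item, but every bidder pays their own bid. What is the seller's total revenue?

Total revenue: $340,600

Rule: the highest bidder wins the item, but every bidder pays their own bid.
Bids in order: 87,600 (Meridian) > 87,500 (Alder) > 49,300 (Ember) > 42,200 (Larkspur) > 37,400 (Willow) > 25,600 (Talon) > …
Every bidder forfeits their bid regardless of winning.
Revenue = 11,000 + 49,300 + 87,600 + 25,600 + 37,400 + 42,200 + 87,500 = $340,600.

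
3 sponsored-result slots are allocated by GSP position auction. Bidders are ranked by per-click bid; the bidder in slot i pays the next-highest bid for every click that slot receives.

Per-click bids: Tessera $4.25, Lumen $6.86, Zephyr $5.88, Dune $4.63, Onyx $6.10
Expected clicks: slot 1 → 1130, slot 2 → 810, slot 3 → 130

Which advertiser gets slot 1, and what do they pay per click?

Lumen; $6.10 per click

Ranked by bid: $6.86 (Lumen) > $6.10 (Onyx) > $5.88 (Zephyr) > $4.63 (Dune) > …
Slot 1 goes to the first-ranked bidder, Lumen, who pays the next bid down: $6.10/click.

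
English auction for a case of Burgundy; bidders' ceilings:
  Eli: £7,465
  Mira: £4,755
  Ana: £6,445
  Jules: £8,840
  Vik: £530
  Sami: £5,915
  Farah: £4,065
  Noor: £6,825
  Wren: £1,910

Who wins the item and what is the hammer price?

Jules wins at £7,465

Limits in order: 8,840 (Jules) > 7,465 (Eli) > 6,825 (Noor) > 6,445 (Ana) > 5,915 (Sami) > 4,755 (Mira) > …
Once the price passes £7,465, only Jules is left; the hammer falls at Eli's limit of £7,465.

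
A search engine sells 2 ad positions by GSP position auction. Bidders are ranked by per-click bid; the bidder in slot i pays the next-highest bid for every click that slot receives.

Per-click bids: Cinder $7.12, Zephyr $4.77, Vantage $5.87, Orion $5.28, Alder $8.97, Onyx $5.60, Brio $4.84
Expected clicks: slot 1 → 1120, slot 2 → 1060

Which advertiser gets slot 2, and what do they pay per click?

Per-click bids in order: $8.97 (Alder) > $7.12 (Cinder) > $5.87 (Vantage) > …
Slot 2 goes to the second-ranked bidder, Cinder, who pays the next bid down: $5.87/click.

Cinder; $5.87 per click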